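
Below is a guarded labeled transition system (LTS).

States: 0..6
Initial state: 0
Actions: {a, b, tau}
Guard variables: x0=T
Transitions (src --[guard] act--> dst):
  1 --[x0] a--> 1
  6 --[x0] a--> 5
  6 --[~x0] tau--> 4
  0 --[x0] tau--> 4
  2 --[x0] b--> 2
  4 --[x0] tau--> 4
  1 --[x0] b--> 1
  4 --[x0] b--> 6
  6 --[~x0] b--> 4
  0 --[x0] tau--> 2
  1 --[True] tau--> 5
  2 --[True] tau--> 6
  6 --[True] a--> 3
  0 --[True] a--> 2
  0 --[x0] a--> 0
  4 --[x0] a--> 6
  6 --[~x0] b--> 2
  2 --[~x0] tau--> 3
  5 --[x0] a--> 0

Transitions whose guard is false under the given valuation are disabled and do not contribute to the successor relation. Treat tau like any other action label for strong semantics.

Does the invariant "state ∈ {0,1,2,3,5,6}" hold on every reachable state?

Inv-set: {0,1,2,3,5,6}
Reach set: {0,2,3,4,5,6}
  0: ✓
  2: ✓
  3: ✓
  4: outside
  5: ✓
  6: ✓
reach 4 via tau — violates

Answer: INVARIANT VIOLATED at state 4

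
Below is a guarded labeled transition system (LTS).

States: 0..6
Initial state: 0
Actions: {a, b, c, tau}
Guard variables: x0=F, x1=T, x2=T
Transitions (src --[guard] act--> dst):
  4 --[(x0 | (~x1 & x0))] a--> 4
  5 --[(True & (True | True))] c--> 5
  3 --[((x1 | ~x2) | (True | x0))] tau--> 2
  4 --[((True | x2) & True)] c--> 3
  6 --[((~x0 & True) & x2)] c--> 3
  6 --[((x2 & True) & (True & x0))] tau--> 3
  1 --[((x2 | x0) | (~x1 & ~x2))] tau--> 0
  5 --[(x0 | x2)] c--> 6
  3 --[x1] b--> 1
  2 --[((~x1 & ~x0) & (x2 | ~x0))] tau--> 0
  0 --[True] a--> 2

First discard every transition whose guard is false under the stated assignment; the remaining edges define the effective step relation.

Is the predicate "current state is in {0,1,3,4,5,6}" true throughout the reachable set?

Answer: INVARIANT VIOLATED at state 2

Trace:
Allowed set {0,1,3,4,5,6}
Reachable = {0,2}
  0: ok
  2: outside
reach 2 via a — violates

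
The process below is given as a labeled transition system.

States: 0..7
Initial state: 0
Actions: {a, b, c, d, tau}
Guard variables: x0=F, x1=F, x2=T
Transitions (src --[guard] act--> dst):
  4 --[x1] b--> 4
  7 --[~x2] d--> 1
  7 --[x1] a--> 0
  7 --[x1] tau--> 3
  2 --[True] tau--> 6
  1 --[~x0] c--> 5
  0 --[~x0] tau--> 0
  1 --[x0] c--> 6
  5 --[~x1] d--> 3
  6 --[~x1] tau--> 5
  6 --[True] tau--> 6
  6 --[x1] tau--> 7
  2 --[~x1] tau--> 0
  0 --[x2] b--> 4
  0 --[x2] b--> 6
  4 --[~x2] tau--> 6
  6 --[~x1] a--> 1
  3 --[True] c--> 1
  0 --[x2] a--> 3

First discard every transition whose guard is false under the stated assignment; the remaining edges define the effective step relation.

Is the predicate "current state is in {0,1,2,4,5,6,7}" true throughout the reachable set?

Answer: INVARIANT VIOLATED at state 3

Working:
Inv-set: {0,1,2,4,5,6,7}
R = {0,1,3,4,5,6}
  0: safe
  1: safe
  3: outside
  4: safe
  5: safe
  6: safe
reach 3 via a — violates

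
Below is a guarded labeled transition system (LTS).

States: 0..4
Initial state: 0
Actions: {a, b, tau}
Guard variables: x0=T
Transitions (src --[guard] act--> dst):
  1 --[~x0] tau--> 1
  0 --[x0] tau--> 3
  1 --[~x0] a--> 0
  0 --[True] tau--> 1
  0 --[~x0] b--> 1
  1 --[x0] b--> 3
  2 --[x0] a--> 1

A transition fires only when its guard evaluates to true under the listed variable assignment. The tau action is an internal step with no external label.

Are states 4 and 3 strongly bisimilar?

Answer: BISIMILAR

Trace:
Bisimulation quotient by refinement:
  P[0] = {{0,1,2,3,4}}
  P[1] = {{0},{1},{2},{3,4}}
Fixed point at round 2; 4 class(es).
class of 4: {3,4}; class of 3: {3,4}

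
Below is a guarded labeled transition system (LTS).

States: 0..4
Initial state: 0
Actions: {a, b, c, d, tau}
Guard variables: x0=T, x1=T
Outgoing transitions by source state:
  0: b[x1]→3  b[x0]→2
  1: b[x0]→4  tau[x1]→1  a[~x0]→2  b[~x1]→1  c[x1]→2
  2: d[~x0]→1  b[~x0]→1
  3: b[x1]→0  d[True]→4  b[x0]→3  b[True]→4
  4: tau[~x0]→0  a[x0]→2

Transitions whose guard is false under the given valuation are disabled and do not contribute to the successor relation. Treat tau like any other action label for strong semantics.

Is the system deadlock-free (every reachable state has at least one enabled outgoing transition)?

Answer: DEADLOCK at state 2

Working:
Reachable = {0,2,3,4}
  0: b→2  b→3  [2 exit(s)]
  2: ∅  [no exit]
  3: b→0  b→3  b→4  d→4  [4 exit(s)]
  4: a→2  [1 exit(s)]
Path to 2: b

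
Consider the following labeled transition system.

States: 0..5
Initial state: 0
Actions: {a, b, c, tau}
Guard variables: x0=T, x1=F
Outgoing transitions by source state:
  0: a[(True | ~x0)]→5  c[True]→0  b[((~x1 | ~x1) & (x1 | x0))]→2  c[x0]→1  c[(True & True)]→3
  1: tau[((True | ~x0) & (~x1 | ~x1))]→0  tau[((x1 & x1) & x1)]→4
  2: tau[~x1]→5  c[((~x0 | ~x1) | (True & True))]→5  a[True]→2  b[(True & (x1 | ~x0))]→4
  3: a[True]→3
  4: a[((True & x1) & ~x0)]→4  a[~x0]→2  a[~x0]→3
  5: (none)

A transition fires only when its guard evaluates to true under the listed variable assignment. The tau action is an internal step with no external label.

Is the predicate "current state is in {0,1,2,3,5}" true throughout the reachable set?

Allowed set {0,1,2,3,5}
R = {0,1,2,3,5}
  0: ✓
  1: ✓
  2: ✓
  3: ✓
  5: ✓

Answer: INVARIANT HOLDS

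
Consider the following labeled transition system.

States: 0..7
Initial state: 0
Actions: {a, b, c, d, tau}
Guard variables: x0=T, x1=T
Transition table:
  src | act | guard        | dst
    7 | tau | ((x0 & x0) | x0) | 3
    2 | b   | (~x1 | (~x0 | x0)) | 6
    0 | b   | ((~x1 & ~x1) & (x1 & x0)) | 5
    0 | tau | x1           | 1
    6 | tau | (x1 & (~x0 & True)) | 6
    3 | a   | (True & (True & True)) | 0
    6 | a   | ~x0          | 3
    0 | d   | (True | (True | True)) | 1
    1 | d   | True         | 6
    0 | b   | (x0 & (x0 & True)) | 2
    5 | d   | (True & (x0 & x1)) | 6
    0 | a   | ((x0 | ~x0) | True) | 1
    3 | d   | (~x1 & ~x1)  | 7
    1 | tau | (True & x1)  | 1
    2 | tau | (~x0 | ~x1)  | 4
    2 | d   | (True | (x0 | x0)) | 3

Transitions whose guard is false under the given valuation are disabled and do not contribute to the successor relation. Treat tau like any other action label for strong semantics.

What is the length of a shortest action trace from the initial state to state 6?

Layered search for 6:
  depth 0: {0}
  depth 1: {1,2}
  depth 2: {3,6}
depth(6)=2, e.g. a·d

Answer: 2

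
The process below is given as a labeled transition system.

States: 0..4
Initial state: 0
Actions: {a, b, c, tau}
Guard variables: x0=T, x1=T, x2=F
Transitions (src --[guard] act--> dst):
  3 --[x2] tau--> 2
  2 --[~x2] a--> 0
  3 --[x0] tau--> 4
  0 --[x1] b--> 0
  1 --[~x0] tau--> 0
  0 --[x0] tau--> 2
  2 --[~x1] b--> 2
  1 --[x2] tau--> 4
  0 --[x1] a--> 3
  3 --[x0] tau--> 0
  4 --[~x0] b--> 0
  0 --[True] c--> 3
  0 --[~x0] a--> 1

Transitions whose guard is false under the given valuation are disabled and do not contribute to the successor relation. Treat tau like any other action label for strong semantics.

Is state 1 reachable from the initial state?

7 transition(s) survive guard evaluation.
depth 0: {0}
depth 1: {2,3}  now seen {0,2,3}
depth 2: {4}  now seen {0,2,3,4}
Reach set: {0,2,3,4}

Answer: UNREACHABLE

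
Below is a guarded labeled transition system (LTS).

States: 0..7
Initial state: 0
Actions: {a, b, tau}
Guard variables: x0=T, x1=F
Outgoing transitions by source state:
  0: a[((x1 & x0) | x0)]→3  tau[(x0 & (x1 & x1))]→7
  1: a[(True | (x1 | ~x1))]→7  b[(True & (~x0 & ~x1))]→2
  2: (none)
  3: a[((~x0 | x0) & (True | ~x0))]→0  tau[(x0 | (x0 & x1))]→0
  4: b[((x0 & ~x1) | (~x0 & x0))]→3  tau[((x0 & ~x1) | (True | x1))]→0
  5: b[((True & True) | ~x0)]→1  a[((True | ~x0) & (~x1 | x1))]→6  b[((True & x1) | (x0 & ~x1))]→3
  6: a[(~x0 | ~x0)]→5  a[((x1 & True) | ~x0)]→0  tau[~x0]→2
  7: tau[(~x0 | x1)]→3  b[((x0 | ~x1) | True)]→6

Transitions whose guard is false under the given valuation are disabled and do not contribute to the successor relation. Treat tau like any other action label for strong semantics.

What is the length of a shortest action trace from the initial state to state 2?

Layered search for 2:
  L0 = {0}
  L1 = {3}
2 never appears.

Answer: UNREACHABLE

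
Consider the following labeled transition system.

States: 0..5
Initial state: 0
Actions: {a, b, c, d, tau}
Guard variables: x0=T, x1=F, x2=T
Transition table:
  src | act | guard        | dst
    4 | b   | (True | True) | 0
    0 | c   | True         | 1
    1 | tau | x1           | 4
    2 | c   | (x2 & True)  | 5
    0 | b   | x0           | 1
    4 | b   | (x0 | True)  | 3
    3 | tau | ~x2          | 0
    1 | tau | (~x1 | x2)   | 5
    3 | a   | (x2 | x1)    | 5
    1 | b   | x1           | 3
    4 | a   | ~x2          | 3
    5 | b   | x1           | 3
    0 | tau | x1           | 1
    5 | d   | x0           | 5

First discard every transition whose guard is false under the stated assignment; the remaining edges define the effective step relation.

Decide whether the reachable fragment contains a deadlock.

R = {0,1,5}
  0: b→1  c→1  [deg 2]
  1: tau→5  [deg 1]
  5: d→5  [deg 1]

Answer: DEADLOCK-FREE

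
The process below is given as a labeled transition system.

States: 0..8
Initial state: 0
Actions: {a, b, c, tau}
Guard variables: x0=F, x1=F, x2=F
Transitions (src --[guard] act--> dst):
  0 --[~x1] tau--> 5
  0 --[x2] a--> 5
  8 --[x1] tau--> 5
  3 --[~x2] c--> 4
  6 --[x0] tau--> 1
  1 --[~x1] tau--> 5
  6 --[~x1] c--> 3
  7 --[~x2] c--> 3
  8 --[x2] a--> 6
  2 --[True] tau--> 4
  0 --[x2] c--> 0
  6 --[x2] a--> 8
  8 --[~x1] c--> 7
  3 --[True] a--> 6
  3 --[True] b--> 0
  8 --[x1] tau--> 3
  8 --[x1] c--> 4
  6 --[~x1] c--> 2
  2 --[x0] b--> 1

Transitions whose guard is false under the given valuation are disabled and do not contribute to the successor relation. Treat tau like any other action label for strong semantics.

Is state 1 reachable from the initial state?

Guard filter leaves 10 enabled edge(s).
Layer 0: {0}
Layer 1: {5}  total {0,5}
Reachable = {0,5}

Answer: UNREACHABLE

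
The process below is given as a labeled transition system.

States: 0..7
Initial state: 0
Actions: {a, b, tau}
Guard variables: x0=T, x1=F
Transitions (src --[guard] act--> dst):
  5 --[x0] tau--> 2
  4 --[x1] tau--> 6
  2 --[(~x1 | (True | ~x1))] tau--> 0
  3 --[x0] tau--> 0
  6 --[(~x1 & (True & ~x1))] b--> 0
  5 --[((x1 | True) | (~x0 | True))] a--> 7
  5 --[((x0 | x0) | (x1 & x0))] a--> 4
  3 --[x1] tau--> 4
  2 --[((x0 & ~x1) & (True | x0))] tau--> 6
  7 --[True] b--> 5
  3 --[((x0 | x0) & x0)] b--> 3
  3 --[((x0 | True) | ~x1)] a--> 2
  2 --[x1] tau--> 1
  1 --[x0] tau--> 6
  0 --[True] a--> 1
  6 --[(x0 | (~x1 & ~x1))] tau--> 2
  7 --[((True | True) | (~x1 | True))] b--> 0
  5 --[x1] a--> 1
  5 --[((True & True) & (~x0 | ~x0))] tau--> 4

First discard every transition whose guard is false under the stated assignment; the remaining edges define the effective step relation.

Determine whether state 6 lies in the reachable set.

Guard filter leaves 14 enabled edge(s).
Layer 0: {0}
Layer 1: {1}  now seen {0,1}
Layer 2: {6}  now seen {0,1,6}
Layer 3: {2}  now seen {0,1,2,6}
Reach set: {0,1,2,6}
witness 6: a·tau

Answer: REACHABLE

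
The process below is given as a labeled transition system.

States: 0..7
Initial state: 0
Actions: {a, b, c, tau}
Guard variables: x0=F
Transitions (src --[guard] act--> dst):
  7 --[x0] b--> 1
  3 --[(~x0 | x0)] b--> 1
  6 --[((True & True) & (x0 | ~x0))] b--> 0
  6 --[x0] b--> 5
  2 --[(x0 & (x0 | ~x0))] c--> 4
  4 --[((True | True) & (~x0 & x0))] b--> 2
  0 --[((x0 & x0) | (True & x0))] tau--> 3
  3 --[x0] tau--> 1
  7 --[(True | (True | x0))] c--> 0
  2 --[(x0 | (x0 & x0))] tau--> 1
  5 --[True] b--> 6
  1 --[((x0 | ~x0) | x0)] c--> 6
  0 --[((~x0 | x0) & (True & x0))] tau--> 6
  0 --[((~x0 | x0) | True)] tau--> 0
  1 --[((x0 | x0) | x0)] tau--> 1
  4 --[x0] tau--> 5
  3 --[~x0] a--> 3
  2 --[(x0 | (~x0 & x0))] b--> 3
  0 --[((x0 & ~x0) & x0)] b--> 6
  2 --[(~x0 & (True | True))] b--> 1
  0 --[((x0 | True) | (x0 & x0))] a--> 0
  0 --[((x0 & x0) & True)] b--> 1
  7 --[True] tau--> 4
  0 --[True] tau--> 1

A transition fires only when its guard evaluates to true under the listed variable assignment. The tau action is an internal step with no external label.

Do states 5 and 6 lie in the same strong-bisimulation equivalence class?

Answer: NOT BISIMILAR

Trace:
Bisimulation quotient by refinement:
  π0 = {{0,1,2,3,4,5,6,7}}
  π1 = {{0},{1},{2,5,6},{3},{4},{7}}
  π2 = {{0},{1},{2},{3},{4},{5},{6},{7}}
8 equivalence class(es) (converged in 3)
5∈{5}, 6∈{6}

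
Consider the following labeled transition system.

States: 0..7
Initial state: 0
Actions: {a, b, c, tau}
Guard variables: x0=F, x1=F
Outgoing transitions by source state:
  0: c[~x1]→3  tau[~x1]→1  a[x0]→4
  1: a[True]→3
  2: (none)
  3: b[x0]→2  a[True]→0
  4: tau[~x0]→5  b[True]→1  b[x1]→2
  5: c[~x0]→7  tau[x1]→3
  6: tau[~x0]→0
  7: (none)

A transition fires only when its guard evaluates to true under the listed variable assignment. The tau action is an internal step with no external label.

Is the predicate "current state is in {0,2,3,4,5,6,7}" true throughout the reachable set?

Answer: INVARIANT VIOLATED at state 1

Working:
Allowed set {0,2,3,4,5,6,7}
R = {0,1,3}
  0: ok
  1: outside
  3: ok
counterexample path to 1: tau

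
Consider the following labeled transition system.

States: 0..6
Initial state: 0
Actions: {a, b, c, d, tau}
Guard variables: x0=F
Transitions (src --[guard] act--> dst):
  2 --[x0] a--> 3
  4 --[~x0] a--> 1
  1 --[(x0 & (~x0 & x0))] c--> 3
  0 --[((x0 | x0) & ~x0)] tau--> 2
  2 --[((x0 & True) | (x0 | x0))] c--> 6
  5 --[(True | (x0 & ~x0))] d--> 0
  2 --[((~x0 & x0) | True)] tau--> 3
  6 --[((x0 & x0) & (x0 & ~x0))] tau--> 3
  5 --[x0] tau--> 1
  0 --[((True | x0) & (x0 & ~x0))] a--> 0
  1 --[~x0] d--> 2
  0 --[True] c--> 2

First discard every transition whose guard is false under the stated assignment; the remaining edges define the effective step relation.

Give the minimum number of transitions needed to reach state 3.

Layered search for 3:
  L0 = {0}
  L1 = {2}
  L2 = {3}
3 enters at depth 2; path c·tau

Answer: 2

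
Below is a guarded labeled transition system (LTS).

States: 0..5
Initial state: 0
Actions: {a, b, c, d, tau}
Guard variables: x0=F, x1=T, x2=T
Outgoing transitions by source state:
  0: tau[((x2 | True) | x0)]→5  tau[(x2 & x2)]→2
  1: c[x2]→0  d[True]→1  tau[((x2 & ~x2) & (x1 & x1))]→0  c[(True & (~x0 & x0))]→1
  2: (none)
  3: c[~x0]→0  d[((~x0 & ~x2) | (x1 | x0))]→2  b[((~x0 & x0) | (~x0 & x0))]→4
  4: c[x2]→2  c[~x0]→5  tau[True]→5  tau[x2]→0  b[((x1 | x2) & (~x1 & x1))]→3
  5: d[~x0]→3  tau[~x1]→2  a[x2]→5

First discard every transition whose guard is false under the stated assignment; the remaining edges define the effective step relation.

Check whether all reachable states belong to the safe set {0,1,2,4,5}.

Allowed set {0,1,2,4,5}
R = {0,2,3,5}
  0: ✓
  2: ✓
  3: VIOLATES
  5: ✓
reach 3 via tau·d — violates

Answer: INVARIANT VIOLATED at state 3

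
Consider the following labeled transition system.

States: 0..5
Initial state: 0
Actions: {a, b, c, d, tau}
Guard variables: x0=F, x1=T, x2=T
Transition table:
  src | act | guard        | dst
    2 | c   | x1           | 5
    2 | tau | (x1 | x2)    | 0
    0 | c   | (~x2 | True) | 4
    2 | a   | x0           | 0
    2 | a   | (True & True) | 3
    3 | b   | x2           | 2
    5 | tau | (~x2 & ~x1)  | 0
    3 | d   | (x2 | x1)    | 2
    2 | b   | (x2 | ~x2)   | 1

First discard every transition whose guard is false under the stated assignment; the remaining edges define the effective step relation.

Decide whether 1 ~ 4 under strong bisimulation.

Bisimulation quotient by refinement:
  round 0: {{0,1,2,3,4,5}}
  round 1: {{0},{1,4,5},{2},{3}}
4 equivalence class(es) (converged in 2)
1∈{1,4,5}, 4∈{1,4,5}

Answer: BISIMILAR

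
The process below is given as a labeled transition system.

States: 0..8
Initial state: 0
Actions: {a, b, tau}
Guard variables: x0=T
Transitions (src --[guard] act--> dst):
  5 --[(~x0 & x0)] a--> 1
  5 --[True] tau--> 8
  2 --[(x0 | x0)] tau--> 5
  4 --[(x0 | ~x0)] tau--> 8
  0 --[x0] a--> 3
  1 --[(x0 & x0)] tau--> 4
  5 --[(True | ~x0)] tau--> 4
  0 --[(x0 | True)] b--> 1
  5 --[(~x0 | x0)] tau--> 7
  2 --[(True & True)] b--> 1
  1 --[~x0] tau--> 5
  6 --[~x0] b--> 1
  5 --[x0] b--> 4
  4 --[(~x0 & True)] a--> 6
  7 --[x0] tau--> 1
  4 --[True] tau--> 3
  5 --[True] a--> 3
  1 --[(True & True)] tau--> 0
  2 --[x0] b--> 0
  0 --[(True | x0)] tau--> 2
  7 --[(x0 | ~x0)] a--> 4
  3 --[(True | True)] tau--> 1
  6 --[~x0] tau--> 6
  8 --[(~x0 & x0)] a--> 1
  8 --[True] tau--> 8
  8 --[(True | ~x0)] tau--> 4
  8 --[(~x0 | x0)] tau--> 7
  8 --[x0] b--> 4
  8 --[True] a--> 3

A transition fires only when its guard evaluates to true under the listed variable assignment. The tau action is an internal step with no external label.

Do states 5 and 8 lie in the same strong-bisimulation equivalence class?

Answer: BISIMILAR

Working:
Bisimulation quotient by refinement:
  round 0: {{0,1,2,3,4,5,6,7,8}}
  round 1: {{0,5,8},{1,3,4},{2},{6},{7}}
  round 2: {{0},{1,4},{2},{3},{5,8},{6},{7}}
  round 3: {{0},{1},{2},{3},{4},{5,8},{6},{7}}
8 equivalence class(es) (converged in 4)
5∈{5,8}, 8∈{5,8}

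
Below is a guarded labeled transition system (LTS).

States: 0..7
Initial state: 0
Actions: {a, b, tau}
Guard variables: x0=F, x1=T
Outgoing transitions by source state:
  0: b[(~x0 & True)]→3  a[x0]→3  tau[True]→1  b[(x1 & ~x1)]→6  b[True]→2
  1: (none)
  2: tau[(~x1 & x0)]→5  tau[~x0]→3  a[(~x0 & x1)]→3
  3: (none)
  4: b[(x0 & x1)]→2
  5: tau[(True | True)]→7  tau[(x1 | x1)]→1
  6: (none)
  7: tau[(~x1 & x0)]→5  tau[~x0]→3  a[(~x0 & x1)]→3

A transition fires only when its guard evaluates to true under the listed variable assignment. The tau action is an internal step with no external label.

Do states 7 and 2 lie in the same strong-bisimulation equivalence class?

Answer: BISIMILAR

Analysis:
Refine partition for ~:
  P[0] = {{0,1,2,3,4,5,6,7}}
  P[1] = {{0},{1,3,4,6},{2,7},{5}}
4 equivalence class(es) (converged in 2)
class of 7: {2,7}; class of 2: {2,7}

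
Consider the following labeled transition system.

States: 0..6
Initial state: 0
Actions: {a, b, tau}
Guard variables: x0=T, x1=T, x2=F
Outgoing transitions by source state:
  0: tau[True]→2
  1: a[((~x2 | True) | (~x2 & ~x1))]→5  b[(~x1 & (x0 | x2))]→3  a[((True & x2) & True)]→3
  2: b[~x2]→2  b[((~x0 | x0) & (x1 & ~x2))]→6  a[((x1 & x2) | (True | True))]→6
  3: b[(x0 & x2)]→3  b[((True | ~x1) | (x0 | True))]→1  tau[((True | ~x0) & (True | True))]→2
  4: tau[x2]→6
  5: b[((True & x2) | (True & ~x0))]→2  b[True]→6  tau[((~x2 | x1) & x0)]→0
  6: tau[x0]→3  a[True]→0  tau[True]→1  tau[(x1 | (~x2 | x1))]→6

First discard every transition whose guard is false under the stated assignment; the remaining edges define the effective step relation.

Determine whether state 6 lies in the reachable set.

After dropping false guards: 13 live edges.
Layer 0: {0}
Layer 1: {2}  cumulative {0,2}
Layer 2: {6}  cumulative {0,2,6}
Layer 3: {1,3}  cumulative {0,1,2,3,6}
Layer 4: {5}  cumulative {0,1,2,3,5,6}
Reachable = {0,1,2,3,5,6}
Path to 6: tau·b

Answer: REACHABLE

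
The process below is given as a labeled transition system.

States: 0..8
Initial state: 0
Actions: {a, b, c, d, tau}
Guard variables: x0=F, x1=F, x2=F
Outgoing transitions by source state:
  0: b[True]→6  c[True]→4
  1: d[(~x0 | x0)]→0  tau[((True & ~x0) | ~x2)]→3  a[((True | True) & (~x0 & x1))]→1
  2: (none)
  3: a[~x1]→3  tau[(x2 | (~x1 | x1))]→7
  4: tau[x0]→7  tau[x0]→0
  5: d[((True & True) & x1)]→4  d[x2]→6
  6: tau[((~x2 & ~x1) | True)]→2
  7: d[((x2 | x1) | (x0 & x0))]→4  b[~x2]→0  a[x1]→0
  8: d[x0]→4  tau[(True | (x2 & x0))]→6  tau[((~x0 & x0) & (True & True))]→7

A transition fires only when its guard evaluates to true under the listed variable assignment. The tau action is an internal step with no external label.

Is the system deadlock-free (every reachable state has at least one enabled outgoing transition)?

R = {0,2,4,6}
  0: b→6  c→4  [2 out]
  2: ∅  [deadlock]
  4: ∅  [deadlock]
  6: tau→2  [1 out]
trace reaching 2: b·tau

Answer: DEADLOCK at state 2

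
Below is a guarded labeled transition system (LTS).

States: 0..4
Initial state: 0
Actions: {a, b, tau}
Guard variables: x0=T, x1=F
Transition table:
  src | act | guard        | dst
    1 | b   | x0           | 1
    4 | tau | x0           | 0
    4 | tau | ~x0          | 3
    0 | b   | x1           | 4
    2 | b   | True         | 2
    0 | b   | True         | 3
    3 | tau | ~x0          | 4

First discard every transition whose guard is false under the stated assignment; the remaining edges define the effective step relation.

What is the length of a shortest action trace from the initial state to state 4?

Answer: UNREACHABLE

Analysis:
Layered search for 4:
  L0 = {0}
  L1 = {3}
4 never appears.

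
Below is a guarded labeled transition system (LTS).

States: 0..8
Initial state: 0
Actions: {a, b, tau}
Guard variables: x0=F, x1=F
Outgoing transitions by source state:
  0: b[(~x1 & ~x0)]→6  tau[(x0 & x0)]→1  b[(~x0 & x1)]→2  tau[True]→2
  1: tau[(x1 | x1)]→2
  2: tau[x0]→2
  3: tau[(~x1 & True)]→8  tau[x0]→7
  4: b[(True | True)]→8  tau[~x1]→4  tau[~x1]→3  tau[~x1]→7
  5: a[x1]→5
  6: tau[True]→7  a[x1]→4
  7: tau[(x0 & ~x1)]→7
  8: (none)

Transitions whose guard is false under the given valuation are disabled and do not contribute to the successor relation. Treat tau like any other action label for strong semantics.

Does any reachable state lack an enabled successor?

Reachable = {0,2,6,7}
  0: b→6  tau→2  [2 out]
  2: ∅  [STUCK]
  6: tau→7  [1 out]
  7: ∅  [STUCK]
trace reaching 2: tau

Answer: DEADLOCK at state 2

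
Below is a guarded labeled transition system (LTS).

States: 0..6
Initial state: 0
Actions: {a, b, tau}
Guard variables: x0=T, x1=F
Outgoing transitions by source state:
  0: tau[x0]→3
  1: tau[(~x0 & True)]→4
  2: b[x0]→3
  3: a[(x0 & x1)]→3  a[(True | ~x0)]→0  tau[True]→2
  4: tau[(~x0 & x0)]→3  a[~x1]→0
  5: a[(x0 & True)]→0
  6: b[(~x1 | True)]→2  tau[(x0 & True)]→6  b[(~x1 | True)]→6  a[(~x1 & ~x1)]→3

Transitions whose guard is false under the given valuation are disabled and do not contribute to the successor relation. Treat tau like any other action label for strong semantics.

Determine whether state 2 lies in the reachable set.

Answer: REACHABLE

Trace:
After dropping false guards: 10 live edges.
L0 = {0}
L1 = {3}  now seen {0,3}
L2 = {2}  now seen {0,2,3}
R = {0,2,3}
witness 2: tau·tau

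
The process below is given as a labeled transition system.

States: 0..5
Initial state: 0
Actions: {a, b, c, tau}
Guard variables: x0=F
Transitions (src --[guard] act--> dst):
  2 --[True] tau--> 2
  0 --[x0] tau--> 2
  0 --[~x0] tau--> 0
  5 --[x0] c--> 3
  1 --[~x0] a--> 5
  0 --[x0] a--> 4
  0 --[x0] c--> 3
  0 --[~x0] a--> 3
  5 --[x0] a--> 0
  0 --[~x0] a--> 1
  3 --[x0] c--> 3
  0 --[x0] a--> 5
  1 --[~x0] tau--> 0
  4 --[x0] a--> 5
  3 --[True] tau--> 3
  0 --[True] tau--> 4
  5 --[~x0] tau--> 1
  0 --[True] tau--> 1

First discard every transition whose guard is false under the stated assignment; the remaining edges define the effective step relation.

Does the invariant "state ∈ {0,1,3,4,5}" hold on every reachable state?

Inv-set: {0,1,3,4,5}
Reachable = {0,1,3,4,5}
  0: ok
  1: ok
  3: ok
  4: ok
  5: ok

Answer: INVARIANT HOLDS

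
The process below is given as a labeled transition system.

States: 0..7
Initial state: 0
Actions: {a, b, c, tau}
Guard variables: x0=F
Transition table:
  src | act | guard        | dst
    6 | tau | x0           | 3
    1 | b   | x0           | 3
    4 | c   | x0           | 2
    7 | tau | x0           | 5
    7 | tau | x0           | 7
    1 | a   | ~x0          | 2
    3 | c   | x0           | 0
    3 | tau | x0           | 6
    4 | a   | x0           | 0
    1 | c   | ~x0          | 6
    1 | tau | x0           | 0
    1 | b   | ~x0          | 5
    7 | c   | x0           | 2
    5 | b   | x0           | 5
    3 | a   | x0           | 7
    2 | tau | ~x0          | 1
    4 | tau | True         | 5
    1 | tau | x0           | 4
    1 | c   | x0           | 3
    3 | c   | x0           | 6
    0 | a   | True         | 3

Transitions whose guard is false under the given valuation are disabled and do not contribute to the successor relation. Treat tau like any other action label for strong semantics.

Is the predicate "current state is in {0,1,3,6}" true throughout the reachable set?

Answer: INVARIANT HOLDS

Analysis:
Allowed set {0,1,3,6}
Reach set: {0,3}
  0: ✓
  3: ✓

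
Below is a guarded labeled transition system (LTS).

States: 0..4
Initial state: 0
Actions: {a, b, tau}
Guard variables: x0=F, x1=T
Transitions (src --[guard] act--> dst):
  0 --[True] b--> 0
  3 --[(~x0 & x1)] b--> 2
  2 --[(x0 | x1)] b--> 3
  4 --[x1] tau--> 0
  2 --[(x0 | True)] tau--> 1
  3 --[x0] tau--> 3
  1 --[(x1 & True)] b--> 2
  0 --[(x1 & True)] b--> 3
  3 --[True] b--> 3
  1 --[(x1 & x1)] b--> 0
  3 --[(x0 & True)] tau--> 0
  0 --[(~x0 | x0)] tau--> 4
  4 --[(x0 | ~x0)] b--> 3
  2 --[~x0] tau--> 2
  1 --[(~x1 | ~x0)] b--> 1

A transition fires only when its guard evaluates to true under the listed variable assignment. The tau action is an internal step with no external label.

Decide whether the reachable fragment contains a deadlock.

Answer: DEADLOCK-FREE

Trace:
Reach set: {0,1,2,3,4}
  0: b→0  b→3  tau→4  [deg 3]
  1: b→0  b→1  b→2  [deg 3]
  2: b→3  tau→1  tau→2  [deg 3]
  3: b→2  b→3  [deg 2]
  4: b→3  tau→0  [deg 2]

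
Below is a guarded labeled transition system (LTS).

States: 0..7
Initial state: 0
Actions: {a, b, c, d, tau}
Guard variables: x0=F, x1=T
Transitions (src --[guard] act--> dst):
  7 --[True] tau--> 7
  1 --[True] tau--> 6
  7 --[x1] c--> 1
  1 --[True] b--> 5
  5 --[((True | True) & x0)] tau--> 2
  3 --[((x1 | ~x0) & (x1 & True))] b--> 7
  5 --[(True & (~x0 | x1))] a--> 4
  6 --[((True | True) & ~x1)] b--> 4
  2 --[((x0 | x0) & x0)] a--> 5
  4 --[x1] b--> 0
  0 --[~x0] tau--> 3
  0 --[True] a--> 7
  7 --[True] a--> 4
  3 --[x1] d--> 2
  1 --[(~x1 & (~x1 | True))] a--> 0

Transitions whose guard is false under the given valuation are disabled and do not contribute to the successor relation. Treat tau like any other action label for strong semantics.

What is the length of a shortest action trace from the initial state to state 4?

Answer: 2

Working:
Layered search for 4:
  Layer 0: {0}
  Layer 1: {3,7}
  Layer 2: {1,2,4}
first hit 4 at d=2 via a·a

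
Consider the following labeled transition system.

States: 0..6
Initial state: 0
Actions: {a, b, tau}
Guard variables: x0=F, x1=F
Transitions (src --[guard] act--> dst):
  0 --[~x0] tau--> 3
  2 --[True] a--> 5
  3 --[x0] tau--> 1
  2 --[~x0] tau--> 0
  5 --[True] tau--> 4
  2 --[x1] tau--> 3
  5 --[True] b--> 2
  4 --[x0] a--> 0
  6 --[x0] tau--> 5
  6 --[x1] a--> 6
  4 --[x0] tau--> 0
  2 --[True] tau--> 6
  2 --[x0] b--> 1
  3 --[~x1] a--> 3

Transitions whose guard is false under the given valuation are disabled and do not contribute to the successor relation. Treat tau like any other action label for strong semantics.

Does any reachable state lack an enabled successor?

Answer: DEADLOCK-FREE

Working:
R = {0,3}
  0: tau→3  [1 out]
  3: a→3  [1 out]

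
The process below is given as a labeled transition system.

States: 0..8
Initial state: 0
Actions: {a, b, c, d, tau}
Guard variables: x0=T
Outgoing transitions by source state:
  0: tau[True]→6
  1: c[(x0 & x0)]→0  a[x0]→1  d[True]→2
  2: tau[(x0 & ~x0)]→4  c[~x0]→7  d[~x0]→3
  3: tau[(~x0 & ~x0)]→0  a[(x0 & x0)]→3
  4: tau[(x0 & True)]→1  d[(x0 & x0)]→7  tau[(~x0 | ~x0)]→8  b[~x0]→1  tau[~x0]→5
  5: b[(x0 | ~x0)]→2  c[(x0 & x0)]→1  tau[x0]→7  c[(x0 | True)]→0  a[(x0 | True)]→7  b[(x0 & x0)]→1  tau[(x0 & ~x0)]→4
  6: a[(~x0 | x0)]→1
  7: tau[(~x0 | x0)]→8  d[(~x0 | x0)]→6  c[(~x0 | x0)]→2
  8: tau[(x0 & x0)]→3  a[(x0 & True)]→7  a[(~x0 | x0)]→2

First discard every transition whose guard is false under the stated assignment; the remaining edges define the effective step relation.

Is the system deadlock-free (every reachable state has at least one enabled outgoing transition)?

Answer: DEADLOCK at state 2

Analysis:
Reachable = {0,1,2,6}
  0: tau→6  [1 out]
  1: a→1  c→0  d→2  [3 out]
  2: ∅  [STUCK]
  6: a→1  [1 out]
Path to 2: tau·a·d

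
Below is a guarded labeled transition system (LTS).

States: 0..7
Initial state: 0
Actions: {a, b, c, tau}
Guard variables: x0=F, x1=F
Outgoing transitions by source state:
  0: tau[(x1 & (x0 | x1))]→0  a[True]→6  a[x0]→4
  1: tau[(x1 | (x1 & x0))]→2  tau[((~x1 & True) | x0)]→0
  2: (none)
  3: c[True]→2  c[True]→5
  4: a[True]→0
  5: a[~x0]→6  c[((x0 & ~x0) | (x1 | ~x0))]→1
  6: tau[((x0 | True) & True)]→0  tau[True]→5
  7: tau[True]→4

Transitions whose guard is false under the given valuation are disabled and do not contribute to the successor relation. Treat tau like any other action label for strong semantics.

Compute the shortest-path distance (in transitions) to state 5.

Breadth-first toward 5:
  Layer 0: {0}
  Layer 1: {6}
  Layer 2: {5}
5 enters at depth 2; path a·tau

Answer: 2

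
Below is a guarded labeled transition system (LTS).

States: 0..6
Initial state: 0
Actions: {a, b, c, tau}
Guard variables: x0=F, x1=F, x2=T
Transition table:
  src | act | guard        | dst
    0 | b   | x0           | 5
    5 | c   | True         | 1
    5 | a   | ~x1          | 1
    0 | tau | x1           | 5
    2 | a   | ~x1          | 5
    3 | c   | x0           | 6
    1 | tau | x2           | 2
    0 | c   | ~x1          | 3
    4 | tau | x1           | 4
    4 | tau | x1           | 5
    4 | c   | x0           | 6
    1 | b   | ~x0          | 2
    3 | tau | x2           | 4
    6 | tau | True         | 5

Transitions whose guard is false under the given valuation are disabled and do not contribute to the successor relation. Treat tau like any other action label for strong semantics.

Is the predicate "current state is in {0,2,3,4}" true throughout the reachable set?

Allowed set {0,2,3,4}
R = {0,3,4}
  0: ok
  3: ok
  4: ok

Answer: INVARIANT HOLDS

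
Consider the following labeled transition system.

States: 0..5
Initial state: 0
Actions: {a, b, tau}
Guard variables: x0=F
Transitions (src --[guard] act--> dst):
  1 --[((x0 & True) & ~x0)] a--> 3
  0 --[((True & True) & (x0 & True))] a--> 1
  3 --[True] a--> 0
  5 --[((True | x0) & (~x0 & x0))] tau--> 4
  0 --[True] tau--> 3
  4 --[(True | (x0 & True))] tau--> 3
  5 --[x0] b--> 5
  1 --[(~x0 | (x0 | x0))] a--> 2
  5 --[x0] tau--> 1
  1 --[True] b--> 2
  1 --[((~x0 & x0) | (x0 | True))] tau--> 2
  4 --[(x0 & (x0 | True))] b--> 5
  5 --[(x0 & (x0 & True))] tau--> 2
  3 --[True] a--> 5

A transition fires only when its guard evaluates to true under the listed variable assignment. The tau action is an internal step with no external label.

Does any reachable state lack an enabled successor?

Answer: DEADLOCK at state 5

Trace:
Reachable = {0,3,5}
  0: tau→3  [deg 1]
  3: a→0  a→5  [deg 2]
  5: ∅  [STUCK]
trace reaching 5: tau·a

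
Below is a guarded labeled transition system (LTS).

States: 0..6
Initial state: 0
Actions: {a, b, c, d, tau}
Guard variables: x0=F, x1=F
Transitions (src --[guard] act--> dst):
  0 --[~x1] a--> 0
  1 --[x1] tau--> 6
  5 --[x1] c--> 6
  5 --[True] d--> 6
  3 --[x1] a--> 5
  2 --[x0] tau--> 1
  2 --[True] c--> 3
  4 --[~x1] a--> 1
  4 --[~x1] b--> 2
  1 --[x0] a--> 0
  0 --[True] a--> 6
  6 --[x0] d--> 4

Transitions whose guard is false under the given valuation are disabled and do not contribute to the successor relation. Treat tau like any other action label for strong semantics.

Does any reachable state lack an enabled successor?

Answer: DEADLOCK at state 6

Analysis:
Reach set: {0,6}
  0: a→0  a→6  [deg 2]
  6: ∅  [STUCK]
witness 6: a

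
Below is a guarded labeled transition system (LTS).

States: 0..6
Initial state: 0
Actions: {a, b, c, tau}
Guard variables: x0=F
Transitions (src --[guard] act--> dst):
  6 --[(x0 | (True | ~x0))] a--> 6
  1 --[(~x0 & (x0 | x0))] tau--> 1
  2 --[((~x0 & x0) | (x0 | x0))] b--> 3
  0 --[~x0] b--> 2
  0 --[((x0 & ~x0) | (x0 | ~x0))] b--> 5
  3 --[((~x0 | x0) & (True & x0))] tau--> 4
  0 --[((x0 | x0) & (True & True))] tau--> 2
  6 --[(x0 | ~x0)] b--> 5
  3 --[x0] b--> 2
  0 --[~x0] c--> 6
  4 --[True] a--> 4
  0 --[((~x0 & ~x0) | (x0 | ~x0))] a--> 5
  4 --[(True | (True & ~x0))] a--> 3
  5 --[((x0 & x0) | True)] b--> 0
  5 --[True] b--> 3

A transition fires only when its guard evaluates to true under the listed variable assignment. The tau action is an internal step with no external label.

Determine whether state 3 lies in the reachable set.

10 transition(s) survive guard evaluation.
Layer 0: {0}
Layer 1: {2,5,6}  total {0,2,5,6}
Layer 2: {3}  total {0,2,3,5,6}
Reach set: {0,2,3,5,6}
trace reaching 3: b·b

Answer: REACHABLE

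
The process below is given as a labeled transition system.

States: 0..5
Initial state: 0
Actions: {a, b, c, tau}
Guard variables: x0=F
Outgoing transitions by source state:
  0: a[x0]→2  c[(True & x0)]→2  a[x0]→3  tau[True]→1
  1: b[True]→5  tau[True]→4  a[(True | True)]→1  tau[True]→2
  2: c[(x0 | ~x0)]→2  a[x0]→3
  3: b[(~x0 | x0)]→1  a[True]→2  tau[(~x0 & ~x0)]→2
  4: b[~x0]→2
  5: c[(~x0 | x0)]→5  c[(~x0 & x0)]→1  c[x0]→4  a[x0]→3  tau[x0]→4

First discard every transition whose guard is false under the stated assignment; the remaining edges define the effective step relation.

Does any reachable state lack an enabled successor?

Reachable = {0,1,2,4,5}
  0: tau→1  [1 exit(s)]
  1: a→1  b→5  tau→2  tau→4  [4 exit(s)]
  2: c→2  [1 exit(s)]
  4: b→2  [1 exit(s)]
  5: c→5  [1 exit(s)]

Answer: DEADLOCK-FREE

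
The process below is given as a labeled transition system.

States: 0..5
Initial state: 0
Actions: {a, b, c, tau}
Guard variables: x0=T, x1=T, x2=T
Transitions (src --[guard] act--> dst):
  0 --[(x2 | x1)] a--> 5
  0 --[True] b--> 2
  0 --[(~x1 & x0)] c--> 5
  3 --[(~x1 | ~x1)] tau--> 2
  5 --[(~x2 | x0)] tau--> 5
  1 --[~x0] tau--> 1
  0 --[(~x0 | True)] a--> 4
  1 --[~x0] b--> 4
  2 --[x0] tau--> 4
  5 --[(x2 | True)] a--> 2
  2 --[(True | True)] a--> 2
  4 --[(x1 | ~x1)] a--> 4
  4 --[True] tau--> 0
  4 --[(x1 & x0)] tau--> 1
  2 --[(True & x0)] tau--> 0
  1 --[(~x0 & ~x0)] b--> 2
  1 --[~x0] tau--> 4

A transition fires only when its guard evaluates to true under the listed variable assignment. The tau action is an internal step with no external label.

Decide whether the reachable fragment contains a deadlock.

Answer: DEADLOCK at state 1

Trace:
R = {0,1,2,4,5}
  0: a→4  a→5  b→2  [deg 3]
  1: ∅  [no exit]
  2: a→2  tau→0  tau→4  [deg 3]
  4: a→4  tau→0  tau→1  [deg 3]
  5: a→2  tau→5  [deg 2]
Path to 1: a·tau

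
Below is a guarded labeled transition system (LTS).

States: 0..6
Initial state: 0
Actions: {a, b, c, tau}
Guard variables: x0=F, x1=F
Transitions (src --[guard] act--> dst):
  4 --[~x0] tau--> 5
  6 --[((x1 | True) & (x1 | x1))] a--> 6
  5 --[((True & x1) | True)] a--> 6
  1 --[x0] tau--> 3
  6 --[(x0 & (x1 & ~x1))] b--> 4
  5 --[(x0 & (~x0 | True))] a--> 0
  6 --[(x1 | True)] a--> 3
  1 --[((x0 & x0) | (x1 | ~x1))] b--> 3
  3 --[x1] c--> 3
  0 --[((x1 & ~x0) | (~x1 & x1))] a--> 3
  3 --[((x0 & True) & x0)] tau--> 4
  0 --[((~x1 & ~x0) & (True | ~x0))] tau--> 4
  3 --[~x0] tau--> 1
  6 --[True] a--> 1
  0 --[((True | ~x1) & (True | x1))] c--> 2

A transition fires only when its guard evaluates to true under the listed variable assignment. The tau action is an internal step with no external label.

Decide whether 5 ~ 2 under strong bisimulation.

Answer: NOT BISIMILAR

Working:
Compute ~ classes (split until stable):
  π0 = {{0,1,2,3,4,5,6}}
  π1 = {{0},{1},{2},{3,4},{5,6}}
  π2 = {{0},{1},{2},{3},{4},{5},{6}}
stable after 3 split(s): 7 block(s)
[5]={5}  [2]={2}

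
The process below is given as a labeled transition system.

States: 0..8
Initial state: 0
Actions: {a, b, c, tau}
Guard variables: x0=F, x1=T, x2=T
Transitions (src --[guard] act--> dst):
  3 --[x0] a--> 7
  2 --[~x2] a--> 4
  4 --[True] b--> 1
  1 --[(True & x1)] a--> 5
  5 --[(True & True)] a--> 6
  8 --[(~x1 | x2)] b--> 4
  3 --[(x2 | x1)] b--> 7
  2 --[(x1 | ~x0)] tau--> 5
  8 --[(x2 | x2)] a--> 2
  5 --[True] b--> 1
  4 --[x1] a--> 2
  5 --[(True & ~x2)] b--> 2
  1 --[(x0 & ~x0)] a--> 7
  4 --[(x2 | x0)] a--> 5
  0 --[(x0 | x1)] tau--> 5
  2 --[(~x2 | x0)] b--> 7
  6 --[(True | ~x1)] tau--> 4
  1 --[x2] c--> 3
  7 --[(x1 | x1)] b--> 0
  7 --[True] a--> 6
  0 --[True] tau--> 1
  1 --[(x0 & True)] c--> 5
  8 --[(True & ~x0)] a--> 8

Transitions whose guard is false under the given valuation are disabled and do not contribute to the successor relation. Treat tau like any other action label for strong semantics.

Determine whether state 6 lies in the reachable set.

After dropping false guards: 17 live edges.
L0 = {0}
L1 = {1,5}  now seen {0,1,5}
L2 = {3,6}  now seen {0,1,3,5,6}
L3 = {4,7}  now seen {0,1,3,4,5,6,7}
L4 = {2}  now seen {0,1,2,3,4,5,6,7}
Reachable = {0,1,2,3,4,5,6,7}
trace reaching 6: tau·a

Answer: REACHABLE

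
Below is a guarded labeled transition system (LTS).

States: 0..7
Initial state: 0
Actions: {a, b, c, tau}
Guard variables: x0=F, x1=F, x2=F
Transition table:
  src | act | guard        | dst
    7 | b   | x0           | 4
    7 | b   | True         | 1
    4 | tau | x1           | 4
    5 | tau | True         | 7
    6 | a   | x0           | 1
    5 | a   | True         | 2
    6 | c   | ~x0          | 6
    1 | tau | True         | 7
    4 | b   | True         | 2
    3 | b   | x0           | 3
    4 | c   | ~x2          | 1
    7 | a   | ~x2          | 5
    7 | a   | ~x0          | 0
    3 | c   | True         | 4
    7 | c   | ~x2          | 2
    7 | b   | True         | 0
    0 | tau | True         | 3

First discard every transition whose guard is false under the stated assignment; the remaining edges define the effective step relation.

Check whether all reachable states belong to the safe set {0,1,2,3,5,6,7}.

Safe = {0,1,2,3,5,6,7}
R = {0,1,2,3,4,5,7}
  0: safe
  1: safe
  2: safe
  3: safe
  4: VIOLATES
  5: safe
  7: safe
witness against invariant: tau·c → 4

Answer: INVARIANT VIOLATED at state 4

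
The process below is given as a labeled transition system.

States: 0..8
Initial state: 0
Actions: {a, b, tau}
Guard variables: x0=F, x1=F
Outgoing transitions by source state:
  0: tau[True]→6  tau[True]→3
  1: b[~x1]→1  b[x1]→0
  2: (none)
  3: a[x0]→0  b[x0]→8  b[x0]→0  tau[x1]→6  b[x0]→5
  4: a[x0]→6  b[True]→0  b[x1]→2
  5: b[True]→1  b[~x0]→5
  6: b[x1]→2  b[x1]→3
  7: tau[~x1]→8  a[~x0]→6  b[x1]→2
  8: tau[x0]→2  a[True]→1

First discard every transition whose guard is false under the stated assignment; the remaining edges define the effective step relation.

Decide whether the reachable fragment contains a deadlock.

Reach set: {0,3,6}
  0: tau→3  tau→6  [2 out]
  3: ∅  [no exit]
  6: ∅  [no exit]
trace reaching 3: tau

Answer: DEADLOCK at state 3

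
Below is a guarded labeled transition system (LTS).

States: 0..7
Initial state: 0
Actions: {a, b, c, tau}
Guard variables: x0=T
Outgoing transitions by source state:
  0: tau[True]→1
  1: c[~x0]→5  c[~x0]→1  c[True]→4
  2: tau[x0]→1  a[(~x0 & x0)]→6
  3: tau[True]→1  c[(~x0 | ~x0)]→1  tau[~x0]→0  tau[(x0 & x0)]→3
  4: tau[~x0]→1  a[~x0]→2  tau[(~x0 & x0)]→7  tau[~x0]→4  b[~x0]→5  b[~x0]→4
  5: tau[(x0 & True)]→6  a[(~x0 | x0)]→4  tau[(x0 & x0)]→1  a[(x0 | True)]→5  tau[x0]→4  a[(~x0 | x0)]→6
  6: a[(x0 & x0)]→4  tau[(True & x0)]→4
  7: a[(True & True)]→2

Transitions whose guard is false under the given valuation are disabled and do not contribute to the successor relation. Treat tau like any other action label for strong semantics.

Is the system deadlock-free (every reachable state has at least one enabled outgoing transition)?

Answer: DEADLOCK at state 4

Working:
Reach set: {0,1,4}
  0: tau→1  [1 exit(s)]
  1: c→4  [1 exit(s)]
  4: ∅  [deadlock]
Path to 4: tau·c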